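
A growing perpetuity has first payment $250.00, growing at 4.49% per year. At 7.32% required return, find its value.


Formula: PV = C / (r - g)
Spread: r - g = 0.0732 - 0.0449 = 0.0283
Substituting: PV = $250.00 / 0.0283
PV = $8,833.92

$8,833.92


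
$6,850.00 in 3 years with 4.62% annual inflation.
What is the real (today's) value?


Formula: Real value = nominal / (1 + inflation)^years
Price level: (1 + 0.0462)^3 = 1.145102
Real value = $6,850.00 / 1.145102 = $5,982.00

$5,982.00


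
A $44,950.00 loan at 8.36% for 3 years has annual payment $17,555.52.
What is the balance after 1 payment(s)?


Formula: Balance = PV*(1+r)^k - PMT*((1+r)^k - 1)/r
Growth: (1 + 0.0836)^1 = 1.0836
Accumulated factor: ((1+r)^k - 1)/r = 1.0
Balance = $44,950.00 * 1.0836 - $17,555.52 * 1.0
Balance = $31,152.30

$31,152.30


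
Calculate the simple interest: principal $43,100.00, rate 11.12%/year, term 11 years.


Formula: I = P * r * t
Substituting: I = $43,100.00 * 0.1112 * 11
Step: I = $43,100.00 * 1.2232
I = $52,719.92

$52,719.92


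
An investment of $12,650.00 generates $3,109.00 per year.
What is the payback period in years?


Formula: Payback = investment / annual cash flow
Substituting: Payback = $12,650.00 / $3,109.00
Payback = 4.0688 years

4.0688 years


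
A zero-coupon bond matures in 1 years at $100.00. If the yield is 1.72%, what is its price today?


Formula: Price = FV / (1 + r)^n
Substituting: Price = $100.00 / (1 + 0.0172)^1
Discount factor: (1.0172)^1 = 1.0172
Price = $100.00 / 1.0172 = $98.31

$98.31


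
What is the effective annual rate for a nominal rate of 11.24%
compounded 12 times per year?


Formula: EAR = (1 + r/m)^m - 1
Period rate: r/m = 0.1124 / 12 = 0.009367
Compounding: (1 + 0.009367)^12 = 1.118375
EAR = 1.118375 - 1 = 0.118375

0.118375


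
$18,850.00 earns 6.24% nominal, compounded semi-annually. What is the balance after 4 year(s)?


Formula: FV = P * (1 + r/m)^(m*t)
Period rate: r/m = 0.0624 / 2 = 0.0312
Total periods: m*t = 2 * 4 = 8
Growth factor: (1 + 0.0312)^8 = 1.278625
FV = $18,850.00 * 1.278625 = $24,102.08

$24,102.08


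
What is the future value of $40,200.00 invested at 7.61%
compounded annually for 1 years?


Formula: FV = P * (1 + r)^n
Substituting: FV = $40,200.00 * (1 + 0.0761)^1
Growth factor: (1.0761)^1 = 1.0761
FV = $40,200.00 * 1.0761 = $43,259.22

$43,259.22


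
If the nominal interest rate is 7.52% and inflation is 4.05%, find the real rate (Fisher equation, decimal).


Formula: (1 + r_real) = (1 + r_nom) / (1 + inflation)
Substituting: (1 + r_real) = 1.0752 / 1.0405
(1 + r_real) = 1.033349
r_real = 1.033349 - 1 = 0.033349

0.033349


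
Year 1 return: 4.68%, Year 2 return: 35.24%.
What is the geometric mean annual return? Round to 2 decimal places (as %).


Formula: Geometric mean = ((1+r1)*(1+r2))^(1/2) - 1
Product: (1 + 0.0468) * (1 + 0.3524) = 1.0468 * 1.3524 = 1.415692
Square root: 1.415692^0.5 = 1.189829
Geometric mean = 1.189829 - 1 = 0.189829
As percentage: 18.98%

18.98%


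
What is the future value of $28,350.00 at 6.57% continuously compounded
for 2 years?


Formula: FV = P * e^(r*t)
Exponent: r*t = 0.0657 * 2 = 0.1314
e^(0.1314) = 1.140424
FV = $28,350.00 * 1.140424 = $32,331.02

$32,331.02


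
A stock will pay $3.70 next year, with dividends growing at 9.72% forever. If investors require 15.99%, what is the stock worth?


Formula: P = D1 / (r - g)
Spread: r - g = 0.1599 - 0.0972 = 0.0627
Substituting: P = $3.70 / 0.0627
P = $59.01

$59.01


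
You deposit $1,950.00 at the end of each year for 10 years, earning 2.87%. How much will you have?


Formula: FV = PMT * ((1+r)^n - 1) / r
Growth factor: (1 + 0.0287)^10 = 1.32705
Numerator: 1.32705 - 1 = 0.32705
FV = $1,950.00 * 0.32705 / 0.0287 = $22,221.19

$22,221.19


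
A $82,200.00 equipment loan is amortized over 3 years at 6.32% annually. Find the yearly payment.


Formula: PMT = PV * r / (1 - (1+r)^(-n))
Denominator: 1 - (1 + 0.0632)^(-3) = 0.167939
Numerator: $82,200.00 * 0.0632 = 5195.04
PMT = 5195.04 / 0.167939 = $30,934.06

$30,934.06


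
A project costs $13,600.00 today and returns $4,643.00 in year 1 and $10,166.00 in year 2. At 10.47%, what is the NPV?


Formula: NPV = C0 + C1/(1+r) + C2/(1+r)^2
Discount C1: $4,643.00 / (1 + 0.1047) = $4,202.95
Discount C2: $10,166.00 / (1 + 0.1047)^2 = $8,330.31
NPV = -$13,600.00 + $4,202.95 + $8,330.31 = -$1,066.73

-$1,066.73


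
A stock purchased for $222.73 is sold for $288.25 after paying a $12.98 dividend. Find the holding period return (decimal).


Formula: HPR = (P1 - P0 + D) / P0
Gain: $288.25 - $222.73 + $12.98 = $78.50
HPR = $78.50 / $222.73 = 0.3524

0.3524


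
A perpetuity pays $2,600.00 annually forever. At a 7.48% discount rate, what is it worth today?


Formula: PV = C / r
Substituting: PV = $2,600.00 / 0.0748
PV = $34,759.36

$34,759.36


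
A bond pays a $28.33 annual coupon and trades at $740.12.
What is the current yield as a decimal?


Formula: Current yield = annual coupon / price
Substituting: CY = $28.33 / $740.12
CY = 0.038278

0.038278


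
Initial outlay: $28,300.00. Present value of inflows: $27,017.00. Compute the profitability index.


Formula: PI = PV(cash flows) / initial investment
Substituting: PI = $27,017.00 / $28,300.00
PI = 0.9547

0.9547


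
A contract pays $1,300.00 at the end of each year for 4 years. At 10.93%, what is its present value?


Formula: PV = PMT * (1 - (1+r)^(-n)) / r
Discount factor: (1 + 0.1093)^(-4) = 0.660395
Bracket: 1 - 0.660395 = 0.339605
PV = $1,300.00 * 0.339605 / 0.1093 = $4,039.21

$4,039.21


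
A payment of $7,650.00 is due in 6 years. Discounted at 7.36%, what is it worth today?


Formula: PV = FV / (1 + r)^n
Substituting: PV = $7,650.00 / (1 + 0.0736)^6
Discount factor: (1.0736)^6 = 1.531281
PV = $7,650.00 / 1.531281 = $4,995.82

$4,995.82


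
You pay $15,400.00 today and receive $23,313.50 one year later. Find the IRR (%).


Formula: IRR = C1/C0 - 1
Substituting: IRR = $23,313.50 / $15,400.00 - 1
Ratio: 1.513864 - 1 = 0.513864
IRR = 51.3864%

51.3864%


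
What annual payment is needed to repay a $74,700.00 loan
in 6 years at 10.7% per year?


Formula: PMT = PV * r / (1 - (1+r)^(-n))
Denominator: 1 - (1 + 0.107)^(-6) = 0.456607
Numerator: $74,700.00 * 0.107 = 7992.9
PMT = 7992.9 / 0.456607 = $17,505.00

$17,505.00


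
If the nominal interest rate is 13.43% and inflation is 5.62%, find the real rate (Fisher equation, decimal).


Formula: (1 + r_real) = (1 + r_nom) / (1 + inflation)
Substituting: (1 + r_real) = 1.1343 / 1.0562
(1 + r_real) = 1.073944
r_real = 1.073944 - 1 = 0.073944

0.073944


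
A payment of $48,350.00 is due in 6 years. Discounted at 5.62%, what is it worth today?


Formula: PV = FV / (1 + r)^n
Substituting: PV = $48,350.00 / (1 + 0.0562)^6
Discount factor: (1.0562)^6 = 1.38828
PV = $48,350.00 / 1.38828 = $34,827.28

$34,827.28


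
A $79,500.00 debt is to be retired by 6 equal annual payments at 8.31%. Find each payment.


Formula: PMT = PV * r / (1 - (1+r)^(-n))
Denominator: 1 - (1 + 0.0831)^(-6) = 0.380575
Numerator: $79,500.00 * 0.0831 = 6606.45
PMT = 6606.45 / 0.380575 = $17,359.12

$17,359.12


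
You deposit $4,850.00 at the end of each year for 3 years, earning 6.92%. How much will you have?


Formula: FV = PMT * ((1+r)^n - 1) / r
Growth factor: (1 + 0.0692)^3 = 1.222297
Numerator: 1.222297 - 1 = 0.222297
FV = $4,850.00 * 0.222297 / 0.0692 = $15,580.08

$15,580.08


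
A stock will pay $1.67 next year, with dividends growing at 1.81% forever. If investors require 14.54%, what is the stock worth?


Formula: P = D1 / (r - g)
Spread: r - g = 0.1454 - 0.0181 = 0.1273
Substituting: P = $1.67 / 0.1273
P = $13.12

$13.12


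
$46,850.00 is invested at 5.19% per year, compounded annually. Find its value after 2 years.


Formula: FV = P * (1 + r)^n
Substituting: FV = $46,850.00 * (1 + 0.0519)^2
Growth factor: (1.0519)^2 = 1.106494
FV = $46,850.00 * 1.106494 = $51,839.23

$51,839.23


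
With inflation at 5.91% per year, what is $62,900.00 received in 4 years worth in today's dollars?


Formula: Real value = nominal / (1 + inflation)^years
Price level: (1 + 0.0591)^4 = 1.258195
Real value = $62,900.00 / 1.258195 = $49,992.26

$49,992.26


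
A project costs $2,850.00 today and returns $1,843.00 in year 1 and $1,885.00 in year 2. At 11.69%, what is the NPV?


Formula: NPV = C0 + C1/(1+r) + C2/(1+r)^2
Discount C1: $1,843.00 / (1 + 0.1169) = $1,650.10
Discount C2: $1,885.00 / (1 + 0.1169)^2 = $1,511.06
NPV = -$2,850.00 + $1,650.10 + $1,511.06 = $311.17

$311.17


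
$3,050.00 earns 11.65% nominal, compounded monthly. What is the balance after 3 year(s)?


Formula: FV = P * (1 + r/m)^(m*t)
Period rate: r/m = 0.1165 / 12 = 0.009708
Total periods: m*t = 12 * 3 = 36
Growth factor: (1 + 0.009708)^36 = 1.415969
FV = $3,050.00 * 1.415969 = $4,318.71

$4,318.71


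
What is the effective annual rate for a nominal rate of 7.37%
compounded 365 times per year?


Formula: EAR = (1 + r/m)^m - 1
Period rate: r/m = 0.0737 / 365 = 0.000202
Compounding: (1 + 0.000202)^365 = 1.076476
EAR = 1.076476 - 1 = 0.076476

0.076476


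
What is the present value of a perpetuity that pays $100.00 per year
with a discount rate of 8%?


Formula: PV = C / r
Substituting: PV = $100.00 / 0.08
PV = $1,250.00

$1,250.00


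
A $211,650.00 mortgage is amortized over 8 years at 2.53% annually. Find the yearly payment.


Formula: PMT = PV * r / (1 - (1+r)^(-n))
Denominator: 1 - (1 + 0.0253)^(-8) = 0.181173
Numerator: $211,650.00 * 0.0253 = 5354.745
PMT = 5354.745 / 0.181173 = $29,556.03

$29,556.03


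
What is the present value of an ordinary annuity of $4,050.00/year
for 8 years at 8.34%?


Formula: PV = PMT * (1 - (1+r)^(-n)) / r
Discount factor: (1 + 0.0834)^(-8) = 0.526853
Bracket: 1 - 0.526853 = 0.473147
PV = $4,050.00 * 0.473147 / 0.0834 = $22,976.57

$22,976.57


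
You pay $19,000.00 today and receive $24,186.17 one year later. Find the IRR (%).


Formula: IRR = C1/C0 - 1
Substituting: IRR = $24,186.17 / $19,000.00 - 1
Ratio: 1.272956 - 1 = 0.272956
IRR = 27.2956%

27.2956%


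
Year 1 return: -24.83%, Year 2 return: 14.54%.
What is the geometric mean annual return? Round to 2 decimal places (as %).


Formula: Geometric mean = ((1+r1)*(1+r2))^(1/2) - 1
Product: (1 + -0.2483) * (1 + 0.1454) = 0.7517 * 1.1454 = 0.860997
Square root: 0.860997^0.5 = 0.927899
Geometric mean = 0.927899 - 1 = -0.072101
As percentage: -7.21%

-7.21%


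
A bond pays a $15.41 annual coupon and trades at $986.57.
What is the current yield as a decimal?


Formula: Current yield = annual coupon / price
Substituting: CY = $15.41 / $986.57
CY = 0.01562

0.01562


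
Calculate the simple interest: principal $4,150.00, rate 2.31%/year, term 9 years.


Formula: I = P * r * t
Substituting: I = $4,150.00 * 0.0231 * 9
Step: I = $4,150.00 * 0.2079
I = $862.79

$862.79


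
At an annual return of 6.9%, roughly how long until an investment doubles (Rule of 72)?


Formula: Years ≈ 72 / r
Substituting: Years ≈ 72 / 6.9
Years ≈ 10.4

10.4 years


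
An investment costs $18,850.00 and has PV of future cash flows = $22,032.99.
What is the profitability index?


Formula: PI = PV(cash flows) / initial investment
Substituting: PI = $22,032.99 / $18,850.00
PI = 1.1689

1.1689


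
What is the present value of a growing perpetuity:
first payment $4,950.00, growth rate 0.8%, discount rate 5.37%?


Formula: PV = C / (r - g)
Spread: r - g = 0.0537 - 0.008 = 0.0457
Substituting: PV = $4,950.00 / 0.0457
PV = $108,315.10

$108,315.10


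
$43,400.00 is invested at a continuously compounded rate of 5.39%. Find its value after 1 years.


Formula: FV = P * e^(r*t)
Exponent: r*t = 0.0539 * 1 = 0.0539
e^(0.0539) = 1.055379
FV = $43,400.00 * 1.055379 = $45,803.45

$45,803.45


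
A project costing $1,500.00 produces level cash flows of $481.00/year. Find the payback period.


Formula: Payback = investment / annual cash flow
Substituting: Payback = $1,500.00 / $481.00
Payback = 3.1185 years

3.1185 years


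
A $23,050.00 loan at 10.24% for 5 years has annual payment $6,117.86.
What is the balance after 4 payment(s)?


Formula: Balance = PV*(1+r)^k - PMT*((1+r)^k - 1)/r
Growth: (1 + 0.1024)^4 = 1.476919
Accumulated factor: ((1+r)^k - 1)/r = 4.657417
Balance = $23,050.00 * 1.476919 - $6,117.86 * 4.657417
Balance = $5,549.57

$5,549.57


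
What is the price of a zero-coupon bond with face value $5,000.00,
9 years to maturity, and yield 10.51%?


Formula: Price = FV / (1 + r)^n
Substituting: Price = $5,000.00 / (1 + 0.1051)^9
Discount factor: (1.1051)^9 = 2.458183
Price = $5,000.00 / 2.458183 = $2,034.02

$2,034.02


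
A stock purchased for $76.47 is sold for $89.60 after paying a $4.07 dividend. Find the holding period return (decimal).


Formula: HPR = (P1 - P0 + D) / P0
Gain: $89.60 - $76.47 + $4.07 = $17.20
HPR = $17.20 / $76.47 = 0.2249

0.2249


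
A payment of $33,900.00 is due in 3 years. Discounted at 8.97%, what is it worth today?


Formula: PV = FV / (1 + r)^n
Substituting: PV = $33,900.00 / (1 + 0.0897)^3
Discount factor: (1.0897)^3 = 1.29396
PV = $33,900.00 / 1.29396 = $26,198.65

$26,198.65


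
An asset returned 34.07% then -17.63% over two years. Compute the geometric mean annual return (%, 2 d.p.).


Formula: Geometric mean = ((1+r1)*(1+r2))^(1/2) - 1
Product: (1 + 0.3407) * (1 + -0.1763) = 1.3407 * 0.8237 = 1.104335
Square root: 1.104335^0.5 = 1.050873
Geometric mean = 1.050873 - 1 = 0.050873
As percentage: 5.09%

5.09%


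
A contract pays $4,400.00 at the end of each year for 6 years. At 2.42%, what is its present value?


Formula: PV = PMT * (1 - (1+r)^(-n)) / r
Discount factor: (1 + 0.0242)^(-6) = 0.866346
Bracket: 1 - 0.866346 = 0.133654
PV = $4,400.00 * 0.133654 / 0.0242 = $24,300.73

$24,300.73


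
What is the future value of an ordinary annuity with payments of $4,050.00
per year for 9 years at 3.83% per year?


Formula: FV = PMT * ((1+r)^n - 1) / r
Growth factor: (1 + 0.0383)^9 = 1.402509
Numerator: 1.402509 - 1 = 0.402509
FV = $4,050.00 * 0.402509 / 0.0383 = $42,562.97

$42,562.97


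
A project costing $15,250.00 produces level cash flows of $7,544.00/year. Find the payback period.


Formula: Payback = investment / annual cash flow
Substituting: Payback = $15,250.00 / $7,544.00
Payback = 2.0215 years

2.0215 years


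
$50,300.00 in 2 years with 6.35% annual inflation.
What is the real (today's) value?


Formula: Real value = nominal / (1 + inflation)^years
Price level: (1 + 0.0635)^2 = 1.131032
Real value = $50,300.00 / 1.131032 = $44,472.65

$44,472.65


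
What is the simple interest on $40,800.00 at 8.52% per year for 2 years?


Formula: I = P * r * t
Substituting: I = $40,800.00 * 0.0852 * 2
Step: I = $40,800.00 * 0.1704
I = $6,952.32

$6,952.32


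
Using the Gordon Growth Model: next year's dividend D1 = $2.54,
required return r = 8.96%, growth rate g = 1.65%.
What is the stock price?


Formula: P = D1 / (r - g)
Spread: r - g = 0.0896 - 0.0165 = 0.0731
Substituting: P = $2.54 / 0.0731
P = $34.75

$34.75


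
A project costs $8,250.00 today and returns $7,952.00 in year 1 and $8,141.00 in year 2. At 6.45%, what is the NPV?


Formula: NPV = C0 + C1/(1+r) + C2/(1+r)^2
Discount C1: $7,952.00 / (1 + 0.0645) = $7,470.17
Discount C2: $8,141.00 / (1 + 0.0645)^2 = $7,184.33
NPV = -$8,250.00 + $7,470.17 + $7,184.33 = $6,404.51

$6,404.51


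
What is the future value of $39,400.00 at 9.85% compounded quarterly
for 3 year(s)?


Formula: FV = P * (1 + r/m)^(m*t)
Period rate: r/m = 0.0985 / 4 = 0.024625
Total periods: m*t = 4 * 3 = 12
Growth factor: (1 + 0.024625)^12 = 1.338996
FV = $39,400.00 * 1.338996 = $52,756.45

$52,756.45


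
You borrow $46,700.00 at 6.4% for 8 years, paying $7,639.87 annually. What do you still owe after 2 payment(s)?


Formula: Balance = PV*(1+r)^k - PMT*((1+r)^k - 1)/r
Growth: (1 + 0.064)^2 = 1.132096
Accumulated factor: ((1+r)^k - 1)/r = 2.064
Balance = $46,700.00 * 1.132096 - $7,639.87 * 2.064
Balance = $37,100.19

$37,100.19


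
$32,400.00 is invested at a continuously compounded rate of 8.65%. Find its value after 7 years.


Formula: FV = P * e^(r*t)
Exponent: r*t = 0.0865 * 7 = 0.6055
e^(0.6055) = 1.832168
FV = $32,400.00 * 1.832168 = $59,362.25

$59,362.25


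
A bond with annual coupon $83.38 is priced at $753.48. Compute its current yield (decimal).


Formula: Current yield = annual coupon / price
Substituting: CY = $83.38 / $753.48
CY = 0.11066

0.11066


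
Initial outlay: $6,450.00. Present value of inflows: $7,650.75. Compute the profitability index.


Formula: PI = PV(cash flows) / initial investment
Substituting: PI = $7,650.75 / $6,450.00
PI = 1.1862

1.1862


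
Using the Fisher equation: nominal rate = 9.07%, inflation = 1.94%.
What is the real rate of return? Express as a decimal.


Formula: (1 + r_real) = (1 + r_nom) / (1 + inflation)
Substituting: (1 + r_real) = 1.0907 / 1.0194
(1 + r_real) = 1.069943
r_real = 1.069943 - 1 = 0.069943

0.069943


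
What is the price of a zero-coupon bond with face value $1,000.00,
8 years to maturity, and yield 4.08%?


Formula: Price = FV / (1 + r)^n
Substituting: Price = $1,000.00 / (1 + 0.0408)^8
Discount factor: (1.0408)^8 = 1.377014
Price = $1,000.00 / 1.377014 = $726.21

$726.21


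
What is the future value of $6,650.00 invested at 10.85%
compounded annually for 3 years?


Formula: FV = P * (1 + r)^n
Substituting: FV = $6,650.00 * (1 + 0.1085)^3
Growth factor: (1.1085)^3 = 1.362094
FV = $6,650.00 * 1.362094 = $9,057.93

$9,057.93


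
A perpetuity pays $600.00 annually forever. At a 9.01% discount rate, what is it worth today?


Formula: PV = C / r
Substituting: PV = $600.00 / 0.0901
PV = $6,659.27

$6,659.27


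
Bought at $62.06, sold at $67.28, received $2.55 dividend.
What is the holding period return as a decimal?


Formula: HPR = (P1 - P0 + D) / P0
Gain: $67.28 - $62.06 + $2.55 = $7.77
HPR = $7.77 / $62.06 = 0.1252

0.1252


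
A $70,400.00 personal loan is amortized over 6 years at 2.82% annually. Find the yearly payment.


Formula: PMT = PV * r / (1 - (1+r)^(-n))
Denominator: 1 - (1 + 0.0282)^(-6) = 0.15368
Numerator: $70,400.00 * 0.0282 = 1985.28
PMT = 1985.28 / 0.15368 = $12,918.24

$12,918.24


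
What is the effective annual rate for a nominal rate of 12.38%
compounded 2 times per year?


Formula: EAR = (1 + r/m)^m - 1
Period rate: r/m = 0.1238 / 2 = 0.0619
Compounding: (1 + 0.0619)^2 = 1.127632
EAR = 1.127632 - 1 = 0.127632

0.127632


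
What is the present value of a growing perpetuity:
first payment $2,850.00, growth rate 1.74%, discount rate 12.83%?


Formula: PV = C / (r - g)
Spread: r - g = 0.1283 - 0.0174 = 0.1109
Substituting: PV = $2,850.00 / 0.1109
PV = $25,698.83

$25,698.83


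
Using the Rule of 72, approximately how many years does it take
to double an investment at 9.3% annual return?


Formula: Years ≈ 72 / r
Substituting: Years ≈ 72 / 9.3
Years ≈ 7.7

7.7 years


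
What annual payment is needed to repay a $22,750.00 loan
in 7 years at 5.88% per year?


Formula: PMT = PV * r / (1 - (1+r)^(-n))
Denominator: 1 - (1 + 0.0588)^(-7) = 0.329649
Numerator: $22,750.00 * 0.0588 = 1337.7
PMT = 1337.7 / 0.329649 = $4,057.96

$4,057.96


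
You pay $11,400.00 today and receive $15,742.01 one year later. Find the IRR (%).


Formula: IRR = C1/C0 - 1
Substituting: IRR = $15,742.01 / $11,400.00 - 1
Ratio: 1.380878 - 1 = 0.380878
IRR = 38.0878%

38.0878%


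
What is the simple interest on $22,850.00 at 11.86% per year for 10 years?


Formula: I = P * r * t
Substituting: I = $22,850.00 * 0.1186 * 10
Step: I = $22,850.00 * 1.186
I = $27,100.10

$27,100.10


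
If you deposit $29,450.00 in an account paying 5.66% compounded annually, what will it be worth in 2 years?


Formula: FV = P * (1 + r)^n
Substituting: FV = $29,450.00 * (1 + 0.0566)^2
Growth factor: (1.0566)^2 = 1.116404
FV = $29,450.00 * 1.116404 = $32,878.08

$32,878.08


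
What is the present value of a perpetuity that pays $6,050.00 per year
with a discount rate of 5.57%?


Formula: PV = C / r
Substituting: PV = $6,050.00 / 0.0557
PV = $108,617.59

$108,617.59


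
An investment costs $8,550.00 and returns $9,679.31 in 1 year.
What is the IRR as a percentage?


Formula: IRR = C1/C0 - 1
Substituting: IRR = $9,679.31 / $8,550.00 - 1
Ratio: 1.132083 - 1 = 0.132083
IRR = 13.2083%

13.2083%


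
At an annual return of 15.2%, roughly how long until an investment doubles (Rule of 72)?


Formula: Years ≈ 72 / r
Substituting: Years ≈ 72 / 15.2
Years ≈ 4.7

4.7 years


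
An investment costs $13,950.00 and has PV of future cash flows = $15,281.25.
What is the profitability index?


Formula: PI = PV(cash flows) / initial investment
Substituting: PI = $15,281.25 / $13,950.00
PI = 1.0954

1.0954


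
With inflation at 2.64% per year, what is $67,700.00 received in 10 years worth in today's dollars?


Formula: Real value = nominal / (1 + inflation)^years
Price level: (1 + 0.0264)^10 = 1.297676
Real value = $67,700.00 / 1.297676 = $52,170.17

$52,170.17


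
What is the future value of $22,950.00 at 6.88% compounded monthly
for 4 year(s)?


Formula: FV = P * (1 + r/m)^(m*t)
Period rate: r/m = 0.0688 / 12 = 0.005733
Total periods: m*t = 12 * 4 = 48
Growth factor: (1 + 0.005733)^48 = 1.31576
FV = $22,950.00 * 1.31576 = $30,196.68

$30,196.68


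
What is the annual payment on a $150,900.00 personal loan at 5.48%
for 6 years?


Formula: PMT = PV * r / (1 - (1+r)^(-n))
Denominator: 1 - (1 + 0.0548)^(-6) = 0.273929
Numerator: $150,900.00 * 0.0548 = 8269.32
PMT = 8269.32 / 0.273929 = $30,187.86

$30,187.86


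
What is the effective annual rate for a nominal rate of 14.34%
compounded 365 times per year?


Formula: EAR = (1 + r/m)^m - 1
Period rate: r/m = 0.1434 / 365 = 0.000393
Compounding: (1 + 0.000393)^365 = 1.154159
EAR = 1.154159 - 1 = 0.154159

0.154159


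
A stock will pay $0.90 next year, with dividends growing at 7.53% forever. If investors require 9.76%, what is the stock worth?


Formula: P = D1 / (r - g)
Spread: r - g = 0.0976 - 0.0753 = 0.0223
Substituting: P = $0.90 / 0.0223
P = $40.36

$40.36


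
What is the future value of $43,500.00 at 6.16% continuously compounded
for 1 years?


Formula: FV = P * e^(r*t)
Exponent: r*t = 0.0616 * 1 = 0.0616
e^(0.0616) = 1.063537
FV = $43,500.00 * 1.063537 = $46,263.85

$46,263.85


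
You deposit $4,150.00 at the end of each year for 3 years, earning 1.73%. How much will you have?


Formula: FV = PMT * ((1+r)^n - 1) / r
Growth factor: (1 + 0.0173)^3 = 1.052803
Numerator: 1.052803 - 1 = 0.052803
FV = $4,150.00 * 0.052803 / 0.0173 = $12,666.63

$12,666.63


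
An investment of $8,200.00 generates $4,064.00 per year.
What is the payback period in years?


Formula: Payback = investment / annual cash flow
Substituting: Payback = $8,200.00 / $4,064.00
Payback = 2.0177 years

2.0177 years


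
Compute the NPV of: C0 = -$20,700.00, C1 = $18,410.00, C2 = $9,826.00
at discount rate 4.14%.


Formula: NPV = C0 + C1/(1+r) + C2/(1+r)^2
Discount C1: $18,410.00 / (1 + 0.0414) = $17,678.13
Discount C2: $9,826.00 / (1 + 0.0414)^2 = $9,060.28
NPV = -$20,700.00 + $17,678.13 + $9,060.28 = $6,038.41

$6,038.41


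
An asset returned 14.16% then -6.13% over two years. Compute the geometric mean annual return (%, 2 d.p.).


Formula: Geometric mean = ((1+r1)*(1+r2))^(1/2) - 1
Product: (1 + 0.1416) * (1 + -0.0613) = 1.1416 * 0.9387 = 1.07162
Square root: 1.07162^0.5 = 1.035191
Geometric mean = 1.035191 - 1 = 0.035191
As percentage: 3.52%

3.52%


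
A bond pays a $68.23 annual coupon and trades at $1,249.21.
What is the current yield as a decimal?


Formula: Current yield = annual coupon / price
Substituting: CY = $68.23 / $1,249.21
CY = 0.054619

0.054619


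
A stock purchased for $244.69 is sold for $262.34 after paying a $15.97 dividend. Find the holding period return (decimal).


Formula: HPR = (P1 - P0 + D) / P0
Gain: $262.34 - $244.69 + $15.97 = $33.62
HPR = $33.62 / $244.69 = 0.1374

0.1374


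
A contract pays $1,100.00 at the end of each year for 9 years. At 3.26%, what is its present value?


Formula: PV = PMT * (1 - (1+r)^(-n)) / r
Discount factor: (1 + 0.0326)^(-9) = 0.749223
Bracket: 1 - 0.749223 = 0.250777
PV = $1,100.00 * 0.250777 / 0.0326 = $8,461.81

$8,461.81


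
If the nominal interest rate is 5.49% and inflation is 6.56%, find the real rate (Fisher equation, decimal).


Formula: (1 + r_real) = (1 + r_nom) / (1 + inflation)
Substituting: (1 + r_real) = 1.0549 / 1.0656
(1 + r_real) = 0.989959
r_real = 0.989959 - 1 = -0.010041

-0.010041


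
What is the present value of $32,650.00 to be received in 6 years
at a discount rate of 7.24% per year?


Formula: PV = FV / (1 + r)^n
Substituting: PV = $32,650.00 / (1 + 0.0724)^6
Discount factor: (1.0724)^6 = 1.521041
PV = $32,650.00 / 1.521041 = $21,465.57

$21,465.57


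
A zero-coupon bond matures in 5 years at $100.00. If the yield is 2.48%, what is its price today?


Formula: Price = FV / (1 + r)^n
Substituting: Price = $100.00 / (1 + 0.0248)^5
Discount factor: (1.0248)^5 = 1.130305
Price = $100.00 / 1.130305 = $88.47

$88.47


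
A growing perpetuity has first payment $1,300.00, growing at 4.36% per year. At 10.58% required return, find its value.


Formula: PV = C / (r - g)
Spread: r - g = 0.1058 - 0.0436 = 0.0622
Substituting: PV = $1,300.00 / 0.0622
PV = $20,900.32

$20,900.32


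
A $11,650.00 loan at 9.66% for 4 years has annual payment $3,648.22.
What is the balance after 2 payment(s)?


Formula: Balance = PV*(1+r)^k - PMT*((1+r)^k - 1)/r
Growth: (1 + 0.0966)^2 = 1.202532
Accumulated factor: ((1+r)^k - 1)/r = 2.0966
Balance = $11,650.00 * 1.202532 - $3,648.22 * 2.0966
Balance = $6,360.63

$6,360.63


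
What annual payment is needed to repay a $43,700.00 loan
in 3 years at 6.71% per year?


Formula: PMT = PV * r / (1 - (1+r)^(-n))
Denominator: 1 - (1 + 0.0671)^(-3) = 0.177029
Numerator: $43,700.00 * 0.0671 = 2932.27
PMT = 2932.27 / 0.177029 = $16,563.80

$16,563.80


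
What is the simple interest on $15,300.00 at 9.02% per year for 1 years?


Formula: I = P * r * t
Substituting: I = $15,300.00 * 0.0902 * 1
Step: I = $15,300.00 * 0.0902
I = $1,380.06

$1,380.06


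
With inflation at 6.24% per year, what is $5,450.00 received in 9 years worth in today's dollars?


Formula: Real value = nominal / (1 + inflation)^years
Price level: (1 + 0.0624)^9 = 1.72422
Real value = $5,450.00 / 1.72422 = $3,160.85

$3,160.85


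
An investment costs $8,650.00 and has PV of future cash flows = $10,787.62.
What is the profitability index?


Formula: PI = PV(cash flows) / initial investment
Substituting: PI = $10,787.62 / $8,650.00
PI = 1.2471

1.2471


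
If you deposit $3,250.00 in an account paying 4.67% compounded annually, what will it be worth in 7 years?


Formula: FV = P * (1 + r)^n
Substituting: FV = $3,250.00 * (1 + 0.0467)^7
Growth factor: (1.0467)^7 = 1.376435
FV = $3,250.00 * 1.376435 = $4,473.41

$4,473.41


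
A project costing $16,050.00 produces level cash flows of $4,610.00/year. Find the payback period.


Formula: Payback = investment / annual cash flow
Substituting: Payback = $16,050.00 / $4,610.00
Payback = 3.4816 years

3.4816 years


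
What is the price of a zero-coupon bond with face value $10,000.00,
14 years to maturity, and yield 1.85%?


Formula: Price = FV / (1 + r)^n
Substituting: Price = $10,000.00 / (1 + 0.0185)^14
Discount factor: (1.0185)^14 = 1.292571
Price = $10,000.00 / 1.292571 = $7,736.52

$7,736.52


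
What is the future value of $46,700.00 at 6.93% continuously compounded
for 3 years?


Formula: FV = P * e^(r*t)
Exponent: r*t = 0.0693 * 3 = 0.2079
e^(0.2079) = 1.23109
FV = $46,700.00 * 1.23109 = $57,491.91

$57,491.91


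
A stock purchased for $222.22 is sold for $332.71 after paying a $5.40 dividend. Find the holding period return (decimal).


Formula: HPR = (P1 - P0 + D) / P0
Gain: $332.71 - $222.22 + $5.40 = $115.89
HPR = $115.89 / $222.22 = 0.5215

0.5215


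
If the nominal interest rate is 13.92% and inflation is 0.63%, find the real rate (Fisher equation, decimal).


Formula: (1 + r_real) = (1 + r_nom) / (1 + inflation)
Substituting: (1 + r_real) = 1.1392 / 1.0063
(1 + r_real) = 1.132068
r_real = 1.132068 - 1 = 0.132068

0.132068


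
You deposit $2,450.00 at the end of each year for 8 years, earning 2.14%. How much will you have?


Formula: FV = PMT * ((1+r)^n - 1) / r
Growth factor: (1 + 0.0214)^8 = 1.184587
Numerator: 1.184587 - 1 = 0.184587
FV = $2,450.00 * 0.184587 / 0.0214 = $21,132.58

$21,132.58


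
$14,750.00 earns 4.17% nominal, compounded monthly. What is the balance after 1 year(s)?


Formula: FV = P * (1 + r/m)^(m*t)
Period rate: r/m = 0.0417 / 12 = 0.003475
Total periods: m*t = 12 * 1 = 12
Growth factor: (1 + 0.003475)^12 = 1.042506
FV = $14,750.00 * 1.042506 = $15,376.97

$15,376.97


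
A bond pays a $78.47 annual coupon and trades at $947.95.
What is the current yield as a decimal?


Formula: Current yield = annual coupon / price
Substituting: CY = $78.47 / $947.95
CY = 0.082779

0.082779


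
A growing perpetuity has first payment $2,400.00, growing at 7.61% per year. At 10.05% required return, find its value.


Formula: PV = C / (r - g)
Spread: r - g = 0.1005 - 0.0761 = 0.0244
Substituting: PV = $2,400.00 / 0.0244
PV = $98,360.66

$98,360.66


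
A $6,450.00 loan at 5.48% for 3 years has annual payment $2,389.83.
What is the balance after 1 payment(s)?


Formula: Balance = PV*(1+r)^k - PMT*((1+r)^k - 1)/r
Growth: (1 + 0.0548)^1 = 1.0548
Accumulated factor: ((1+r)^k - 1)/r = 1.0
Balance = $6,450.00 * 1.0548 - $2,389.83 * 1.0
Balance = $4,413.63

$4,413.63


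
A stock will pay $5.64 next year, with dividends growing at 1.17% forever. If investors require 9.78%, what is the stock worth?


Formula: P = D1 / (r - g)
Spread: r - g = 0.0978 - 0.0117 = 0.0861
Substituting: P = $5.64 / 0.0861
P = $65.51

$65.51


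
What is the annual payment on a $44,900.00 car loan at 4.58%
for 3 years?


Formula: PMT = PV * r / (1 - (1+r)^(-n))
Denominator: 1 - (1 + 0.0458)^(-3) = 0.125713
Numerator: $44,900.00 * 0.0458 = 2056.42
PMT = 2056.42 / 0.125713 = $16,358.07

$16,358.07


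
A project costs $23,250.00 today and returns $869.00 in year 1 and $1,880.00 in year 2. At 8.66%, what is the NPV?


Formula: NPV = C0 + C1/(1+r) + C2/(1+r)^2
Discount C1: $869.00 / (1 + 0.0866) = $799.74
Discount C2: $1,880.00 / (1 + 0.0866)^2 = $1,592.28
NPV = -$23,250.00 + $799.74 + $1,592.28 = -$20,857.98

-$20,857.98


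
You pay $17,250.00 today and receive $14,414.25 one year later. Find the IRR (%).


Formula: IRR = C1/C0 - 1
Substituting: IRR = $14,414.25 / $17,250.00 - 1
Ratio: 0.835609 - 1 = -0.164391
IRR = -16.4391%

-16.4391%


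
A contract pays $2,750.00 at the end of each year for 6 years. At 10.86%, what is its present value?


Formula: PV = PMT * (1 - (1+r)^(-n)) / r
Discount factor: (1 + 0.1086)^(-6) = 0.538705
Bracket: 1 - 0.538705 = 0.461295
PV = $2,750.00 * 0.461295 / 0.1086 = $11,681.05

$11,681.05


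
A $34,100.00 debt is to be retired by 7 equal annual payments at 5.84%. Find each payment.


Formula: PMT = PV * r / (1 - (1+r)^(-n))
Denominator: 1 - (1 + 0.0584)^(-7) = 0.327873
Numerator: $34,100.00 * 0.0584 = 1991.44
PMT = 1991.44 / 0.327873 = $6,073.81

$6,073.81


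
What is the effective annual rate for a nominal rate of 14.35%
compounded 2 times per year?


Formula: EAR = (1 + r/m)^m - 1
Period rate: r/m = 0.1435 / 2 = 0.07175
Compounding: (1 + 0.07175)^2 = 1.148648
EAR = 1.148648 - 1 = 0.148648

0.148648


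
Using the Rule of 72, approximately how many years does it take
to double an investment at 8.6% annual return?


Formula: Years ≈ 72 / r
Substituting: Years ≈ 72 / 8.6
Years ≈ 8.4

8.4 years


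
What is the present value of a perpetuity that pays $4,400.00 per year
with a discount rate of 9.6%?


Formula: PV = C / r
Substituting: PV = $4,400.00 / 0.096
PV = $45,833.33

$45,833.33


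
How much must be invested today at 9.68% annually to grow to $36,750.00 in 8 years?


Formula: PV = FV / (1 + r)^n
Substituting: PV = $36,750.00 / (1 + 0.0968)^8
Discount factor: (1.0968)^8 = 2.094207
PV = $36,750.00 / 2.094207 = $17,548.41

$17,548.41


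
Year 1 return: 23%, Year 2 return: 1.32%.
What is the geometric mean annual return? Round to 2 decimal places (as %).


Formula: Geometric mean = ((1+r1)*(1+r2))^(1/2) - 1
Product: (1 + 0.23) * (1 + 0.0132) = 1.23 * 1.0132 = 1.246236
Square root: 1.246236^0.5 = 1.116349
Geometric mean = 1.116349 - 1 = 0.116349
As percentage: 11.63%

11.63%


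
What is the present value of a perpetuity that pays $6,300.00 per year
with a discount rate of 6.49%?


Formula: PV = C / r
Substituting: PV = $6,300.00 / 0.0649
PV = $97,072.42

$97,072.42


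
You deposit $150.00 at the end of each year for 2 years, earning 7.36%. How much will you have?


Formula: FV = PMT * ((1+r)^n - 1) / r
Growth factor: (1 + 0.0736)^2 = 1.152617
Numerator: 1.152617 - 1 = 0.152617
FV = $150.00 * 0.152617 / 0.0736 = $311.04

$311.04


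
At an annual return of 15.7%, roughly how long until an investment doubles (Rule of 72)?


Formula: Years ≈ 72 / r
Substituting: Years ≈ 72 / 15.7
Years ≈ 4.6

4.6 years


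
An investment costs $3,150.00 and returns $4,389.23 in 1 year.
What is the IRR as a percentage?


Formula: IRR = C1/C0 - 1
Substituting: IRR = $4,389.23 / $3,150.00 - 1
Ratio: 1.393406 - 1 = 0.393406
IRR = 39.3406%

39.3406%


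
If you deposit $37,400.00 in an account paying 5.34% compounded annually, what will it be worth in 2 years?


Formula: FV = P * (1 + r)^n
Substituting: FV = $37,400.00 * (1 + 0.0534)^2
Growth factor: (1.0534)^2 = 1.109652
FV = $37,400.00 * 1.109652 = $41,500.97

$41,500.97


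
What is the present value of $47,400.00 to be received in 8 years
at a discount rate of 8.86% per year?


Formula: PV = FV / (1 + r)^n
Substituting: PV = $47,400.00 / (1 + 0.0886)^8
Discount factor: (1.0886)^8 = 1.97218
PV = $47,400.00 / 1.97218 = $24,034.31

$24,034.31


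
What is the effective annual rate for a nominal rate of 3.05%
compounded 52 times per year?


Formula: EAR = (1 + r/m)^m - 1
Period rate: r/m = 0.0305 / 52 = 0.000587
Compounding: (1 + 0.000587)^52 = 1.030961
EAR = 1.030961 - 1 = 0.030961

0.030961


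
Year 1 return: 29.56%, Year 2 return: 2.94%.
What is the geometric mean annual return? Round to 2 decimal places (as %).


Formula: Geometric mean = ((1+r1)*(1+r2))^(1/2) - 1
Product: (1 + 0.2956) * (1 + 0.0294) = 1.2956 * 1.0294 = 1.333691
Square root: 1.333691^0.5 = 1.154855
Geometric mean = 1.154855 - 1 = 0.154855
As percentage: 15.49%

15.49%


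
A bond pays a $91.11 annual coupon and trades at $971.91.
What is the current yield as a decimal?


Formula: Current yield = annual coupon / price
Substituting: CY = $91.11 / $971.91
CY = 0.093743

0.093743


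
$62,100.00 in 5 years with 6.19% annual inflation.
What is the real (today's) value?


Formula: Real value = nominal / (1 + inflation)^years
Price level: (1 + 0.0619)^5 = 1.350262
Real value = $62,100.00 / 1.350262 = $45,991.07

$45,991.07


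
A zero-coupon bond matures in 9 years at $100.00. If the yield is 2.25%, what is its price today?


Formula: Price = FV / (1 + r)^n
Substituting: Price = $100.00 / (1 + 0.0225)^9
Discount factor: (1.0225)^9 = 1.221715
Price = $100.00 / 1.221715 = $81.85

$81.85


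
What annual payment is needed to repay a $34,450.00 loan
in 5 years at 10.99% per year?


Formula: PMT = PV * r / (1 - (1+r)^(-n))
Denominator: 1 - (1 + 0.1099)^(-5) = 0.406281
Numerator: $34,450.00 * 0.1099 = 3786.055
PMT = 3786.055 / 0.406281 = $9,318.80

$9,318.80


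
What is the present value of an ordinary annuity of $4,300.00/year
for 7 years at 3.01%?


Formula: PV = PMT * (1 - (1+r)^(-n)) / r
Discount factor: (1 + 0.0301)^(-7) = 0.812539
Bracket: 1 - 0.812539 = 0.187461
PV = $4,300.00 * 0.187461 / 0.0301 = $26,780.12

$26,780.12


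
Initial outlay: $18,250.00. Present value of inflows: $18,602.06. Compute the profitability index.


Formula: PI = PV(cash flows) / initial investment
Substituting: PI = $18,602.06 / $18,250.00
PI = 1.0193

1.0193


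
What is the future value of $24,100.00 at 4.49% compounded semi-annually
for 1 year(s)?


Formula: FV = P * (1 + r/m)^(m*t)
Period rate: r/m = 0.0449 / 2 = 0.02245
Total periods: m*t = 2 * 1 = 2
Growth factor: (1 + 0.02245)^2 = 1.045404
FV = $24,100.00 * 1.045404 = $25,194.24

$25,194.24


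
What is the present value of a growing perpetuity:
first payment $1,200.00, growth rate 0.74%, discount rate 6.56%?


Formula: PV = C / (r - g)
Spread: r - g = 0.0656 - 0.0074 = 0.0582
Substituting: PV = $1,200.00 / 0.0582
PV = $20,618.56

$20,618.56


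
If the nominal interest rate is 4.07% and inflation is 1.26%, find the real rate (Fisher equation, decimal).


Formula: (1 + r_real) = (1 + r_nom) / (1 + inflation)
Substituting: (1 + r_real) = 1.0407 / 1.0126
(1 + r_real) = 1.02775
r_real = 1.02775 - 1 = 0.02775

0.02775


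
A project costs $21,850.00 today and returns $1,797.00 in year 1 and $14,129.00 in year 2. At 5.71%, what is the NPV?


Formula: NPV = C0 + C1/(1+r) + C2/(1+r)^2
Discount C1: $1,797.00 / (1 + 0.0571) = $1,699.93
Discount C2: $14,129.00 / (1 + 0.0571)^2 = $12,643.85
NPV = -$21,850.00 + $1,699.93 + $12,643.85 = -$7,506.22

-$7,506.22


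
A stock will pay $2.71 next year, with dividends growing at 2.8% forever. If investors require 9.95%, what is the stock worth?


Formula: P = D1 / (r - g)
Spread: r - g = 0.0995 - 0.028 = 0.0715
Substituting: P = $2.71 / 0.0715
P = $37.90

$37.90


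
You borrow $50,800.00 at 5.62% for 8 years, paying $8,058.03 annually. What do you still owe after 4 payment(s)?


Formula: Balance = PV*(1+r)^k - PMT*((1+r)^k - 1)/r
Growth: (1 + 0.0562)^4 = 1.244471
Accumulated factor: ((1+r)^k - 1)/r = 4.350011
Balance = $50,800.00 * 1.244471 - $8,058.03 * 4.350011
Balance = $28,166.59

$28,166.59


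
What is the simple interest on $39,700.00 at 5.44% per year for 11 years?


Formula: I = P * r * t
Substituting: I = $39,700.00 * 0.0544 * 11
Step: I = $39,700.00 * 0.5984
I = $23,756.48

$23,756.48


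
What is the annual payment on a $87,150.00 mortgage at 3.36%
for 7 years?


Formula: PMT = PV * r / (1 - (1+r)^(-n))
Denominator: 1 - (1 + 0.0336)^(-7) = 0.206526
Numerator: $87,150.00 * 0.0336 = 2928.24
PMT = 2928.24 / 0.206526 = $14,178.53

$14,178.53


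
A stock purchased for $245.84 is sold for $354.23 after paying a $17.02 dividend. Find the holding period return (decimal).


Formula: HPR = (P1 - P0 + D) / P0
Gain: $354.23 - $245.84 + $17.02 = $125.41
HPR = $125.41 / $245.84 = 0.5101

0.5101


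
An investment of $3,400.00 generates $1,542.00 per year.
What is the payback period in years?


Formula: Payback = investment / annual cash flow
Substituting: Payback = $3,400.00 / $1,542.00
Payback = 2.2049 years

2.2049 years


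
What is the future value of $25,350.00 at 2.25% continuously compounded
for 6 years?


Formula: FV = P * e^(r*t)
Exponent: r*t = 0.0225 * 6 = 0.135
e^(0.135) = 1.144537
FV = $25,350.00 * 1.144537 = $29,014.01

$29,014.01


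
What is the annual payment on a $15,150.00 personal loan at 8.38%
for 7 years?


Formula: PMT = PV * r / (1 - (1+r)^(-n))
Denominator: 1 - (1 + 0.0838)^(-7) = 0.430681
Numerator: $15,150.00 * 0.0838 = 1269.57
PMT = 1269.57 / 0.430681 = $2,947.82

$2,947.82


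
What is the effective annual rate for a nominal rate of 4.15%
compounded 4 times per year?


Formula: EAR = (1 + r/m)^m - 1
Period rate: r/m = 0.0415 / 4 = 0.010375
Compounding: (1 + 0.010375)^4 = 1.04215
EAR = 1.04215 - 1 = 0.04215

0.04215
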